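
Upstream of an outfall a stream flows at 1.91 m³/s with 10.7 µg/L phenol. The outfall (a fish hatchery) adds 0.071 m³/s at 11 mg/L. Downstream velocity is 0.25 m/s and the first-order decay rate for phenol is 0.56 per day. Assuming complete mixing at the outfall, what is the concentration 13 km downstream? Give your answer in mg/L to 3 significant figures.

10.7 µg/L = 0.0107 mg/L.
After complete mixing, C₀ = (0.071·11 + 1.91·0.0107) / 1.981 = 0.4046 mg/L.
Travel time t = 1.3e+04 m / 0.25 m/s = 5.2e+04 s = 0.6019 d.
C = 0.4046·exp(−0.56·0.6019) = 0.4046·0.7139 = 0.2888 mg/L.

0.289 mg/L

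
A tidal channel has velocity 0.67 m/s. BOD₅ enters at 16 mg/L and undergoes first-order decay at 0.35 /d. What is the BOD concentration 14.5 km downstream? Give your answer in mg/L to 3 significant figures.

14.7 mg/L

Travel time t = 14.5 km / 0.67 m/s = 1.45e+04/0.67 = 2.164e+04 s = 0.2505 d.
First-order decay: C = 16·exp(−0.35·0.2505) = 16·0.9161 = 14.66 mg/L.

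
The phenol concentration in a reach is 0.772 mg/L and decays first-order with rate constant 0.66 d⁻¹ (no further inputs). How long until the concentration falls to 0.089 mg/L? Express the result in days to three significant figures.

3.27 d

t = ln(C₀/C)/k = ln(0.772/0.089)/0.66 = 2.16/0.66 = 3.273 d.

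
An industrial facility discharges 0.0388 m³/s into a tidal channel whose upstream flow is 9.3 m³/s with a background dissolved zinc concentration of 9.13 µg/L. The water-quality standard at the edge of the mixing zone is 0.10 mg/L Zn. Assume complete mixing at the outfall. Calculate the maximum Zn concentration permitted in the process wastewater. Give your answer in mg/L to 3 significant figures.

21.9 mg/L

9.13 µg/L = 0.00913 mg/L.
Mass balance: 0.1·9.339 = 0.0388·Cₑ + 9.3·0.00913.
Cₑ = (0.9339 − 0.08491) / 0.0388 = 21.88 mg/L.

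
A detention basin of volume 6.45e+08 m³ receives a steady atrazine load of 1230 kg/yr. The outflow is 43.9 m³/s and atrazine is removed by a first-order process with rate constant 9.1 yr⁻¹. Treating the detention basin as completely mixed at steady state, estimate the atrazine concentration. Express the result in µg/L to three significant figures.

Outflow Q = 43.9 m³/s × 3.156e+07 s/yr = 1.385e+09 m³/yr.
Steady-state CSTR mass balance: W = Q·C + k·V·C, so C = W/(Q + kV).
Q + kV = 1.385e+09 + 9.1·6.45e+08 = 7.255e+09 m³/yr.
C = 1230/7.255e+09 = 1.695e-07 kg/m³ = 0.0001695 mg/L = 0.1695 µg/L.

0.170 µg/L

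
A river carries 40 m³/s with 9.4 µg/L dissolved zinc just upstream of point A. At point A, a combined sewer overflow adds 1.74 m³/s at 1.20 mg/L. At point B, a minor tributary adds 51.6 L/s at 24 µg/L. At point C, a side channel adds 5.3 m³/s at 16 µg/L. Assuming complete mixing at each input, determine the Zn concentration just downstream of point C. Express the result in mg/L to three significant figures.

9.4 µg/L = 0.0094 mg/L.
After input A: C = (40·0.0094 + 1.74·1.2) / 41.74 = 0.05903 mg/L.
51.6 L/s = 0.0516 m³/s.
24 µg/L = 0.024 mg/L.
After input B: C = (41.74·0.05903 + 0.0516·0.024) / 41.79 = 0.05899 mg/L.
16 µg/L = 0.016 mg/L.
After input C: C = (41.79·0.05899 + 5.3·0.016) / 47.09 = 0.05415 mg/L.

0.0542 mg/L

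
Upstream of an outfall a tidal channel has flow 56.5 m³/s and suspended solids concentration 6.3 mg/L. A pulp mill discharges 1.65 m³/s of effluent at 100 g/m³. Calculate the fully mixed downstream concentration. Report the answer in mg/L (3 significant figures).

Conservation of mass across the mixing zone: C = (1.65·100 + 56.5·6.3) / (1.65 + 56.5) = 521/58.15 = 8.959 mg/L.

8.96 mg/L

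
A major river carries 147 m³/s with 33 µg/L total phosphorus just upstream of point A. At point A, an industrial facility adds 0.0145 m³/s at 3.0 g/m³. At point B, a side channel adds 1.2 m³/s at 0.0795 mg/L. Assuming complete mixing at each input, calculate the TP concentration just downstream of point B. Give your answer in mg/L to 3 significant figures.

33 µg/L = 0.033 mg/L.
After input A: C = (147·0.033 + 0.0145·3) / 147 = 0.03329 mg/L.
After input B: C = (147·0.03329 + 1.2·0.0795) / 148.2 = 0.03367 mg/L.

0.0337 mg/L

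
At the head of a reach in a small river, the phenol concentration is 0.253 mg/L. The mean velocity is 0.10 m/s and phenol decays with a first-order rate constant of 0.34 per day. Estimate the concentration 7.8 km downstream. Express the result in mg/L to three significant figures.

0.186 mg/L

Travel time t = 7.8 km / 0.10 m/s = 7800/0.10 = 7.8e+04 s = 0.9028 d.
First-order decay: C = 0.253·exp(−0.34·0.9028) = 0.253·0.7357 = 0.1861 mg/L.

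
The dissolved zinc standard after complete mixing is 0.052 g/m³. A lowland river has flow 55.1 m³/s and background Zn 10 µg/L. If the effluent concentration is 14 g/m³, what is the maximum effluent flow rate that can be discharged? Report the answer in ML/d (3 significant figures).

10 µg/L = 0.01 mg/L.
Mass balance at complete mixing: C_std·(Q_w + Q_r) = Q_w·C_e + Q_r·C_b.
Rearranging, Q_w = Q_r·(C_std − C_b)/(C_e − C_std) = 55.1·(0.052 − 0.01) / (14 − 0.052) = 0.1659 m³/s.
= 14.34 ML/d.

14.3 ML/d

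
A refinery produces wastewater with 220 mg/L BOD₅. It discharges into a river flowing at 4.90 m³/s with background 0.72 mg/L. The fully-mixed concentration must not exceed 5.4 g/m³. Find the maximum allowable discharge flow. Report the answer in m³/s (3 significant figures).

0.107 m³/s

Mass balance at complete mixing: C_std·(Q_w + Q_r) = Q_w·C_e + Q_r·C_b.
Rearranging, Q_w = Q_r·(C_std − C_b)/(C_e − C_std) = 4.90·(5.4 − 0.72) / (220 − 5.4) = 0.1069 m³/s.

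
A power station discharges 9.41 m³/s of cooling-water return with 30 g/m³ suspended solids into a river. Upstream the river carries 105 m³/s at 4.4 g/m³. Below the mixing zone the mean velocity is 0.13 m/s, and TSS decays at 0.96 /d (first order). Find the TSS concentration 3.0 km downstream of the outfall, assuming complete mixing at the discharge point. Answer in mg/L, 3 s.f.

After complete mixing, C₀ = (9.41·30 + 105·4.4) / 114.4 = 6.506 mg/L.
Travel time t = 3000 m / 0.13 m/s = 2.308e+04 s = 0.2671 d.
C = 6.506·exp(−0.96·0.2671) = 6.506·0.7738 = 5.034 mg/L.

5.03 mg/L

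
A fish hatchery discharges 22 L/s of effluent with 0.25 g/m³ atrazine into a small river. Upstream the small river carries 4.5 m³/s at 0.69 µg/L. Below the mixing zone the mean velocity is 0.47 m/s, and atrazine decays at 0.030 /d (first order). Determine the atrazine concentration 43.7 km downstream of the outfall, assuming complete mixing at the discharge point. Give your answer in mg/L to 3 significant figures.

22 L/s = 0.022 m³/s.
0.69 µg/L = 0.00069 mg/L.
After complete mixing, C₀ = (0.022·0.25 + 4.5·0.00069) / 4.522 = 0.001903 mg/L.
Travel time t = 4.37e+04 m / 0.47 m/s = 9.298e+04 s = 1.076 d.
C = 0.001903·exp(−0.030·1.076) = 0.001903·0.9682 = 0.001842 mg/L.

0.00184 mg/L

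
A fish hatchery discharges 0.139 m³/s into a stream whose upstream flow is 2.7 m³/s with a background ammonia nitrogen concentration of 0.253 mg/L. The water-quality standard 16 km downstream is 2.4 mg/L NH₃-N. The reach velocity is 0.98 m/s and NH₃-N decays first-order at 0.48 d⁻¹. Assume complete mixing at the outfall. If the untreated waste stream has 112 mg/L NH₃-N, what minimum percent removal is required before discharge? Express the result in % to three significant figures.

Travel time to the compliance point: t = 1.6e+04/0.98 = 1.633e+04 s = 0.189 d; decay factor exp(−0.48·0.189) = 0.9133.
So the concentration just after mixing may be at most 2.4/0.9133 = 2.628 mg/L.
Mass balance: 2.628·2.839 = 0.139·Cₑ + 2.7·0.253.
Cₑ = (7.461 − 0.6831) / 0.139 = 48.76 mg/L.
Required removal = 1 − 48.76/112 = 56.47 %.

56.5 %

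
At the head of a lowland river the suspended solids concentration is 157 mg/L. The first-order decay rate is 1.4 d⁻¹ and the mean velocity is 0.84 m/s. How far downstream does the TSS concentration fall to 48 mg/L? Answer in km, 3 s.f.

From C = C₀·e^(−kt), t = ln(C₀/C)/k = ln(157/48)/1.4 = 1.185/1.4 = 0.8465 d.
Distance = v·t = 0.84 m/s × 7.313e+04 s = 6.143e+04 m = 61.43 km.

61.4 km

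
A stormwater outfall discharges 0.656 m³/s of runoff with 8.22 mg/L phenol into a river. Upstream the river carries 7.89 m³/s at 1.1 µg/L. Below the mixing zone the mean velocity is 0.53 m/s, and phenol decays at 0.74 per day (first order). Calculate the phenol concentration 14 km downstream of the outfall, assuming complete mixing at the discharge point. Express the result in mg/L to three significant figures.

1.1 µg/L = 0.0011 mg/L.
After complete mixing, C₀ = (0.656·8.22 + 7.89·0.0011) / 8.546 = 0.632 mg/L.
Travel time t = 1.4e+04 m / 0.53 m/s = 2.642e+04 s = 0.3057 d.
C = 0.632·exp(−0.74·0.3057) = 0.632·0.7975 = 0.504 mg/L.

0.504 mg/L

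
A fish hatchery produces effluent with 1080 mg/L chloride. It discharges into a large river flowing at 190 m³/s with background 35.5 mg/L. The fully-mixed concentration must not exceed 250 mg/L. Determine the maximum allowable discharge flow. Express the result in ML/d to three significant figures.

4240 ML/d

Mass balance at complete mixing: C_std·(Q_w + Q_r) = Q_w·C_e + Q_r·C_b.
Rearranging, Q_w = Q_r·(C_std − C_b)/(C_e − C_std) = 190·(250 − 35.5) / (1080 − 250) = 49.1 m³/s.
= 4242 ML/d.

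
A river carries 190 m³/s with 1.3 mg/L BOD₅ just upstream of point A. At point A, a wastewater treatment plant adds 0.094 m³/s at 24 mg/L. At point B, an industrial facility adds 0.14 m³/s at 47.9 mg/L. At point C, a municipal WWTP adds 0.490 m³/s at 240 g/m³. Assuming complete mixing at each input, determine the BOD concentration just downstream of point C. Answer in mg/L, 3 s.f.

1.96 mg/L

After input A: C = (190·1.3 + 0.094·24) / 190.1 = 1.311 mg/L.
After input B: C = (190.1·1.311 + 0.14·47.9) / 190.2 = 1.346 mg/L.
After input C: C = (190.2·1.346 + 0.49·240) / 190.7 = 1.959 mg/L.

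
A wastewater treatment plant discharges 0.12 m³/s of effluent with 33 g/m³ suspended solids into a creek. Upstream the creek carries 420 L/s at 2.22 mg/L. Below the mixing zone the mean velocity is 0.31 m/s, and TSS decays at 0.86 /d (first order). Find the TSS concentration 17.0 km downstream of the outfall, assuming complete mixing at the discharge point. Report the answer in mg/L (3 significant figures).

420 L/s = 0.42 m³/s.
After complete mixing, C₀ = (0.12·33 + 0.42·2.22) / 0.54 = 9.06 mg/L.
Travel time t = 1.7e+04 m / 0.31 m/s = 5.484e+04 s = 0.6347 d.
C = 9.06·exp(−0.86·0.6347) = 9.06·0.5794 = 5.249 mg/L.

5.25 mg/L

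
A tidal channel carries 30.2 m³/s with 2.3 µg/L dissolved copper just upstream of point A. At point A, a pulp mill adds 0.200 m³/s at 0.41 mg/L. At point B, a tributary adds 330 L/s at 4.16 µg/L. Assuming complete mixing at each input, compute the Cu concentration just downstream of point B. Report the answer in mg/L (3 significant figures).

0.00497 mg/L

2.3 µg/L = 0.0023 mg/L.
After input A: C = (30.2·0.0023 + 0.2·0.41) / 30.4 = 0.004982 mg/L.
330 L/s = 0.33 m³/s.
4.16 µg/L = 0.00416 mg/L.
After input B: C = (30.4·0.004982 + 0.33·0.00416) / 30.73 = 0.004973 mg/L.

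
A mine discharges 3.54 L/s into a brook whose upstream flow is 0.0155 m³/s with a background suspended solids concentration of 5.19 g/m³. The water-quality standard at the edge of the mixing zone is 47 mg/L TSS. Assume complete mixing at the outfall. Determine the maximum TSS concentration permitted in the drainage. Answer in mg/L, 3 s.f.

230 mg/L

3.54 L/s = 0.00354 m³/s.
Mass balance: 47·0.01904 = 0.00354·Cₑ + 0.0155·5.19.
Cₑ = (0.8949 − 0.08045) / 0.00354 = 230.1 mg/L.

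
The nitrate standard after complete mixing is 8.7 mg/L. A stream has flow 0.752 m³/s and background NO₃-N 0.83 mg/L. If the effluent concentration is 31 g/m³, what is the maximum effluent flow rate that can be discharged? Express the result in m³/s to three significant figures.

Mass balance at complete mixing: C_std·(Q_w + Q_r) = Q_w·C_e + Q_r·C_b.
Rearranging, Q_w = Q_r·(C_std − C_b)/(C_e − C_std) = 0.752·(8.7 − 0.83) / (31 − 8.7) = 0.2654 m³/s.

0.265 m³/s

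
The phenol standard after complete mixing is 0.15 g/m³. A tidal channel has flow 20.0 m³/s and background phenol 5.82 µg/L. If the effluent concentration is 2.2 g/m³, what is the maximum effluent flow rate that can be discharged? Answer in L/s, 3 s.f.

5.82 µg/L = 0.00582 mg/L.
Mass balance at complete mixing: C_std·(Q_w + Q_r) = Q_w·C_e + Q_r·C_b.
Rearranging, Q_w = Q_r·(C_std − C_b)/(C_e − C_std) = 20.0·(0.15 − 0.00582) / (2.2 − 0.15) = 1.407 m³/s.
= 1407 L/s.

1410 L/s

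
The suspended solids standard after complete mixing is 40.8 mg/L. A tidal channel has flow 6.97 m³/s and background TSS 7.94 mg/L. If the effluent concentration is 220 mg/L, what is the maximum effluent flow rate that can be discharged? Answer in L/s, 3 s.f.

Mass balance at complete mixing: C_std·(Q_w + Q_r) = Q_w·C_e + Q_r·C_b.
Rearranging, Q_w = Q_r·(C_std − C_b)/(C_e − C_std) = 6.97·(40.8 − 7.94) / (220 − 40.8) = 1.278 m³/s.
= 1278 L/s.

1280 L/s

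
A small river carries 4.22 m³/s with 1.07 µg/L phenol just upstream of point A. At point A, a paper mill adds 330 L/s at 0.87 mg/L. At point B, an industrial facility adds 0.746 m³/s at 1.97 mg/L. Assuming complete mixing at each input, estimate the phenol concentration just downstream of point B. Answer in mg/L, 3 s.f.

0.333 mg/L

1.07 µg/L = 0.00107 mg/L.
330 L/s = 0.33 m³/s.
After input A: C = (4.22·0.00107 + 0.33·0.87) / 4.55 = 0.06409 mg/L.
After input B: C = (4.55·0.06409 + 0.746·1.97) / 5.296 = 0.3326 mg/L.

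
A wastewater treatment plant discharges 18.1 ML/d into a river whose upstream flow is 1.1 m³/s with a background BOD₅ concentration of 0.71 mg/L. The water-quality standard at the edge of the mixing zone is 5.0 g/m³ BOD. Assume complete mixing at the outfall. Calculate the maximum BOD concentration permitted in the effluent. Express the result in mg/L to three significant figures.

18.1 ML/d = 0.2095 m³/s.
Mass balance: 5·1.309 = 0.2095·Cₑ + 1.1·0.71.
Cₑ = (6.547 − 0.781) / 0.2095 = 27.53 mg/L.

27.5 mg/L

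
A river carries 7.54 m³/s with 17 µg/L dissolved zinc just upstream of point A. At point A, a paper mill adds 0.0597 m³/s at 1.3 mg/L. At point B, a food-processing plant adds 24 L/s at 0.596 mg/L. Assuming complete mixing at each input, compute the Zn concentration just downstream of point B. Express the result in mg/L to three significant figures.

17 µg/L = 0.017 mg/L.
After input A: C = (7.54·0.017 + 0.0597·1.3) / 7.6 = 0.02708 mg/L.
24 L/s = 0.024 m³/s.
After input B: C = (7.6·0.02708 + 0.024·0.596) / 7.624 = 0.02887 mg/L.

0.0289 mg/L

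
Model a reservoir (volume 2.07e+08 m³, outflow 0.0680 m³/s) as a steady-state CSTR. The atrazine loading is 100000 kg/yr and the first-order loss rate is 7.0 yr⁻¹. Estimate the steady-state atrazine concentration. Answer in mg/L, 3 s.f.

Outflow Q = 0.0680 m³/s × 3.156e+07 s/yr = 2.146e+06 m³/yr.
Steady-state CSTR mass balance: W = Q·C + k·V·C, so C = W/(Q + kV).
Q + kV = 2.146e+06 + 7.0·2.07e+08 = 1.451e+09 m³/yr.
C = 100000/1.451e+09 = 6.891e-05 kg/m³ = 0.06891 mg/L.

0.0689 mg/L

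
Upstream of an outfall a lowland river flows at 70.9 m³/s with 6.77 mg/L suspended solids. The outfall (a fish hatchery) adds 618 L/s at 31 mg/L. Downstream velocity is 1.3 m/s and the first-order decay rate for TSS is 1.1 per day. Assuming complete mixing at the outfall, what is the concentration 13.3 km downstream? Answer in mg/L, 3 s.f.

6.13 mg/L

618 L/s = 0.618 m³/s.
After complete mixing, C₀ = (0.618·31 + 70.9·6.77) / 71.52 = 6.979 mg/L.
Travel time t = 1.33e+04 m / 1.3 m/s = 1.023e+04 s = 0.1184 d.
C = 6.979·exp(−1.1·0.1184) = 6.979·0.8779 = 6.127 mg/L.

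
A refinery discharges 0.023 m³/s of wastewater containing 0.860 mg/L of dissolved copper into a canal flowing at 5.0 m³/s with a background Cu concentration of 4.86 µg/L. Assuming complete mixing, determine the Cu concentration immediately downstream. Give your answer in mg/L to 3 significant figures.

4.86 µg/L = 0.00486 mg/L.
Flow-weighted mixing gives C = (0.023·0.86 + 5·0.00486) / (0.023 + 5) = 0.04408/5.023 = 0.008776 mg/L.

0.00878 mg/L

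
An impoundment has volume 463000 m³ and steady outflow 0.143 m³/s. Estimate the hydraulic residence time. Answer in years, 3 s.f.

0.103 yr

Q = 0.143 m³/s × 3.156e+07 s/yr = 4.513e+06 m³/yr.
Hydraulic residence time τ = V/Q = 463000/4.513e+06 = 0.1026 yr.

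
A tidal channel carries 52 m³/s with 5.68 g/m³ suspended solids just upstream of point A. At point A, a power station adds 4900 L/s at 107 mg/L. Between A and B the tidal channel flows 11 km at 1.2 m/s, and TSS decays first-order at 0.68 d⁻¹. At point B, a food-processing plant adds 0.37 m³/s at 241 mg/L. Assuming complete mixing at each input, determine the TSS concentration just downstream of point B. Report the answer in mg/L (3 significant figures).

4900 L/s = 4.9 m³/s.
After input A: C = (52·5.68 + 4.9·107) / 56.9 = 14.41 mg/L.
Over the 11 km reach to input B (t = 9167 s = 0.1061 d), decay gives C = 14.41·exp(−0.68·0.1061) = 13.4 mg/L.
After input B: C = (56.9·13.4 + 0.37·241) / 57.27 = 14.87 mg/L.

14.9 mg/L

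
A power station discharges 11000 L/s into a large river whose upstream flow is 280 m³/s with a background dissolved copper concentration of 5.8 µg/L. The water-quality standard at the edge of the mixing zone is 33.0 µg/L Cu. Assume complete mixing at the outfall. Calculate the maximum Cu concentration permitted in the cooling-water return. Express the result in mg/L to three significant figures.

0.725 mg/L

11000 L/s = 11 m³/s.
5.8 µg/L = 0.0058 mg/L.
33.0 µg/L = 0.033 mg/L.
Mass balance: 0.033·291 = 11·Cₑ + 280·0.0058.
Cₑ = (9.603 − 1.624) / 11 = 0.7254 mg/L.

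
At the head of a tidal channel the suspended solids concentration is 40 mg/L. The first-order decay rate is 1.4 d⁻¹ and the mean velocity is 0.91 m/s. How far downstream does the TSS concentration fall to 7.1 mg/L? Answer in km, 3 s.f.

97.1 km

From C = C₀·e^(−kt), t = ln(C₀/C)/k = ln(40/7.1)/1.4 = 1.729/1.4 = 1.235 d.
Distance = v·t = 0.91 m/s × 1.067e+05 s = 9.709e+04 m = 97.09 km.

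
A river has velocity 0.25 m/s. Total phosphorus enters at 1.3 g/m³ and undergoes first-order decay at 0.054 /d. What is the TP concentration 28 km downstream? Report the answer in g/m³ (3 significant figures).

Travel time t = 28 km / 0.25 m/s = 2.8e+04/0.25 = 1.12e+05 s = 1.296 d.
First-order decay: C = 1.3·exp(−0.054·1.296) = 1.3·0.9324 = 1.212 g/m³.

1.21 g/m³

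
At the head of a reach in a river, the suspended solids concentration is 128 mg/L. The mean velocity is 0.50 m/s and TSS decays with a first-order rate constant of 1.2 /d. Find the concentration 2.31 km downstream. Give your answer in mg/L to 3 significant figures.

120 mg/L

Travel time t = 2.31 km / 0.50 m/s = 2310/0.50 = 4620 s = 0.05347 d.
First-order decay: C = 128·exp(−1.2·0.05347) = 128·0.9378 = 120 mg/L.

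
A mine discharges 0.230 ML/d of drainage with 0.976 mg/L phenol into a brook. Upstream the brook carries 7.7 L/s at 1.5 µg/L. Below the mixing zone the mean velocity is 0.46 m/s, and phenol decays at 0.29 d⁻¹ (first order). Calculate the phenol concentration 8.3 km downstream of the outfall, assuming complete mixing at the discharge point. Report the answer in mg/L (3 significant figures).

0.230 ML/d = 0.002662 m³/s.
7.7 L/s = 0.0077 m³/s.
1.5 µg/L = 0.0015 mg/L.
After complete mixing, C₀ = (0.002662·0.976 + 0.0077·0.0015) / 0.01036 = 0.2519 mg/L.
Travel time t = 8300 m / 0.46 m/s = 1.804e+04 s = 0.2088 d.
C = 0.2519·exp(−0.29·0.2088) = 0.2519·0.9412 = 0.2371 mg/L.

0.237 mg/L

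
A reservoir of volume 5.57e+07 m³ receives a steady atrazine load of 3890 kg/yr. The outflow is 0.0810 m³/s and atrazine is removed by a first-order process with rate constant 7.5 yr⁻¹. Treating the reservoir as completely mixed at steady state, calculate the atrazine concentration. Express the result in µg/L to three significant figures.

9.26 µg/L

Outflow Q = 0.0810 m³/s × 3.156e+07 s/yr = 2.556e+06 m³/yr.
Steady-state CSTR mass balance: W = Q·C + k·V·C, so C = W/(Q + kV).
Q + kV = 2.556e+06 + 7.5·5.57e+07 = 4.203e+08 m³/yr.
C = 3890/4.203e+08 = 9.255e-06 kg/m³ = 0.009255 mg/L = 9.255 µg/L.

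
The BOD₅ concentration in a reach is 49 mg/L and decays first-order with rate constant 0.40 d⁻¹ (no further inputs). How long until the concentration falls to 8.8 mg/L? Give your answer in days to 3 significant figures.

4.29 d

t = ln(C₀/C)/k = ln(49/8.8)/0.40 = 1.717/0.40 = 4.293 d.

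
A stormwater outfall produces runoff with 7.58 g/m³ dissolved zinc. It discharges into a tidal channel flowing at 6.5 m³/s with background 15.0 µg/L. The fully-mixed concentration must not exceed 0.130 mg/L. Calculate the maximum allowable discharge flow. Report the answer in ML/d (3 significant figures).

8.67 ML/d

15.0 µg/L = 0.015 mg/L.
Mass balance at complete mixing: C_std·(Q_w + Q_r) = Q_w·C_e + Q_r·C_b.
Rearranging, Q_w = Q_r·(C_std − C_b)/(C_e − C_std) = 6.5·(0.13 − 0.015) / (7.58 − 0.13) = 0.1003 m³/s.
= 8.669 ML/d.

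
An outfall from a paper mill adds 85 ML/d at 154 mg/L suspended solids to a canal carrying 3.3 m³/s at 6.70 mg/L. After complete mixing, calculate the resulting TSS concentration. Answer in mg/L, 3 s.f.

40.5 mg/L

85 ML/d = 0.9838 m³/s.
Conservation of mass across the mixing zone: C = (0.9838·154 + 3.3·6.7) / (0.9838 + 3.3) = 173.6/4.284 = 40.53 mg/L.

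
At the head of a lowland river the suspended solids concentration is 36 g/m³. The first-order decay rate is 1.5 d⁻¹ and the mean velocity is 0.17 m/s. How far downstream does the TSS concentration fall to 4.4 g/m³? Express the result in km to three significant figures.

20.6 km

From C = C₀·e^(−kt), t = ln(C₀/C)/k = ln(36/4.4)/1.5 = 2.102/1.5 = 1.401 d.
Distance = v·t = 0.17 m/s × 1.211e+05 s = 2.058e+04 m = 20.58 km.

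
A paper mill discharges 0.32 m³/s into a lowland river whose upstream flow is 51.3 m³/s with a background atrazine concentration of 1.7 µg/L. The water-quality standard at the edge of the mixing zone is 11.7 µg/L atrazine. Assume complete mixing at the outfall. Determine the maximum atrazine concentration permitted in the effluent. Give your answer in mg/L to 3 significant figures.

1.7 µg/L = 0.0017 mg/L.
11.7 µg/L = 0.0117 mg/L.
Mass balance: 0.0117·51.62 = 0.32·Cₑ + 51.3·0.0017.
Cₑ = (0.604 − 0.08721) / 0.32 = 1.615 mg/L.

1.61 mg/L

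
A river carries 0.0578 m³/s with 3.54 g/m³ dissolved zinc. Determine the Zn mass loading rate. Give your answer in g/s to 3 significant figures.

0.205 g/s

Mass flux = Q·C = 0.0578 m³/s × 3.54 g/m³ = 0.2046 g/s.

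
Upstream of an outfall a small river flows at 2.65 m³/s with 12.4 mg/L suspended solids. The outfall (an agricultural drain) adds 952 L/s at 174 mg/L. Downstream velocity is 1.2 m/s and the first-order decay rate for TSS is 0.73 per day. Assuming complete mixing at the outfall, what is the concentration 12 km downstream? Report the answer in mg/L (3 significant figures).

50.6 mg/L

952 L/s = 0.952 m³/s.
After complete mixing, C₀ = (0.952·174 + 2.65·12.4) / 3.602 = 55.11 mg/L.
Travel time t = 1.2e+04 m / 1.2 m/s = 1e+04 s = 0.1157 d.
C = 55.11·exp(−0.73·0.1157) = 55.11·0.919 = 50.65 mg/L.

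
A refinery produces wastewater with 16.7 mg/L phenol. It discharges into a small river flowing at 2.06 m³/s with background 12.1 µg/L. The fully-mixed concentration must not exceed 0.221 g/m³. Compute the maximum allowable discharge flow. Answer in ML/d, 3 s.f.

2.26 ML/d

12.1 µg/L = 0.0121 mg/L.
Mass balance at complete mixing: C_std·(Q_w + Q_r) = Q_w·C_e + Q_r·C_b.
Rearranging, Q_w = Q_r·(C_std − C_b)/(C_e − C_std) = 2.06·(0.221 − 0.0121) / (16.7 − 0.221) = 0.02611 m³/s.
= 2.256 ML/d.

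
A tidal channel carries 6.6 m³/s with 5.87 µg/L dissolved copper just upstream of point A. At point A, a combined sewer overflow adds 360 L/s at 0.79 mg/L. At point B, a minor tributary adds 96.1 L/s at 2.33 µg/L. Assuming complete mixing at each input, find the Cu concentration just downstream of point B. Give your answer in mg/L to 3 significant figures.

5.87 µg/L = 0.00587 mg/L.
360 L/s = 0.36 m³/s.
After input A: C = (6.6·0.00587 + 0.36·0.79) / 6.96 = 0.04643 mg/L.
96.1 L/s = 0.0961 m³/s.
2.33 µg/L = 0.00233 mg/L.
After input B: C = (6.96·0.04643 + 0.0961·0.00233) / 7.056 = 0.04583 mg/L.

0.0458 mg/L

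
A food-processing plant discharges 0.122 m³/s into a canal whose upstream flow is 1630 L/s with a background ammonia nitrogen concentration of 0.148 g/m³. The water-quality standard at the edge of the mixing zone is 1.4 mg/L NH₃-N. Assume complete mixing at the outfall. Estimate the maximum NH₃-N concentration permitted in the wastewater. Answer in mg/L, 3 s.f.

1630 L/s = 1.63 m³/s.
Mass balance: 1.4·1.752 = 0.122·Cₑ + 1.63·0.148.
Cₑ = (2.453 − 0.2412) / 0.122 = 18.13 mg/L.

18.1 mg/L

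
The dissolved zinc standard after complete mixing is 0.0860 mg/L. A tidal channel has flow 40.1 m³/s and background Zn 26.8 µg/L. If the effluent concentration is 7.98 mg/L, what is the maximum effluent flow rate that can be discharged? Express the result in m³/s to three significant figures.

26.8 µg/L = 0.0268 mg/L.
Mass balance at complete mixing: C_std·(Q_w + Q_r) = Q_w·C_e + Q_r·C_b.
Rearranging, Q_w = Q_r·(C_std − C_b)/(C_e − C_std) = 40.1·(0.086 − 0.0268) / (7.98 − 0.086) = 0.3007 m³/s.

0.301 m³/s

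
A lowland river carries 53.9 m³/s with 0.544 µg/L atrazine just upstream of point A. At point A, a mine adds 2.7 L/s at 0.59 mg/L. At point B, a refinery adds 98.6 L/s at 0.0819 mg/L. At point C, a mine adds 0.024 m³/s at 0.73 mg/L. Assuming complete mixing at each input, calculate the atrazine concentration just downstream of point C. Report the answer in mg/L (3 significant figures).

0.544 µg/L = 0.000544 mg/L.
2.7 L/s = 0.0027 m³/s.
After input A: C = (53.9·0.000544 + 0.0027·0.59) / 53.9 = 0.0005735 mg/L.
98.6 L/s = 0.0986 m³/s.
After input B: C = (53.9·0.0005735 + 0.0986·0.0819) / 54 = 0.000722 mg/L.
After input C: C = (54·0.000722 + 0.024·0.73) / 54.03 = 0.001046 mg/L.

0.00105 mg/L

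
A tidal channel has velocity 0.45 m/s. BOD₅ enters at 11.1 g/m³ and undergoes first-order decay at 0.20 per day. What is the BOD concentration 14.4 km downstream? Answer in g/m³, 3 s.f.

10.3 g/m³

Travel time t = 14.4 km / 0.45 m/s = 1.44e+04/0.45 = 3.2e+04 s = 0.3704 d.
First-order decay: C = 11.1·exp(−0.20·0.3704) = 11.1·0.9286 = 10.31 g/m³.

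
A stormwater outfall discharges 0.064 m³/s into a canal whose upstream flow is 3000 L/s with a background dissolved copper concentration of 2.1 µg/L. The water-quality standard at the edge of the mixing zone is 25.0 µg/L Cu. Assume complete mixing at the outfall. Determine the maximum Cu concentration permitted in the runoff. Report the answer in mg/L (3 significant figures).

3000 L/s = 3 m³/s.
2.1 µg/L = 0.0021 mg/L.
25.0 µg/L = 0.025 mg/L.
Mass balance: 0.025·3.064 = 0.064·Cₑ + 3·0.0021.
Cₑ = (0.0766 − 0.0063) / 0.064 = 1.098 mg/L.

1.10 mg/L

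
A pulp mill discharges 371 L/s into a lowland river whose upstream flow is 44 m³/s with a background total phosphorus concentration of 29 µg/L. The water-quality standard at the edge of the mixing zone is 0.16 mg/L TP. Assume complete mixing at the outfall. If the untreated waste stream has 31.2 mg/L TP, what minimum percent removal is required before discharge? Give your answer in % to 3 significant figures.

49.7 %

371 L/s = 0.371 m³/s.
29 µg/L = 0.029 mg/L.
Mass balance: 0.16·44.37 = 0.371·Cₑ + 44·0.029.
Cₑ = (7.099 − 1.276) / 0.371 = 15.7 mg/L.
Required removal = 1 − 15.7/31.2 = 49.69 %.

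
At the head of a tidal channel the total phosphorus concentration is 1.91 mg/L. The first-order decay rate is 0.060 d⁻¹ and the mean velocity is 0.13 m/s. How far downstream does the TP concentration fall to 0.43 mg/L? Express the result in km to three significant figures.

279 km

From C = C₀·e^(−kt), t = ln(C₀/C)/k = ln(1.91/0.43)/0.060 = 1.491/0.060 = 24.85 d.
Distance = v·t = 0.13 m/s × 2.147e+06 s = 2.791e+05 m = 279.1 km.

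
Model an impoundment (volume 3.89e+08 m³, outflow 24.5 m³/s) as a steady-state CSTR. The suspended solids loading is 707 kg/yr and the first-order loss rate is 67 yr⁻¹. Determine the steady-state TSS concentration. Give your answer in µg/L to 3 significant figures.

Outflow Q = 24.5 m³/s × 3.156e+07 s/yr = 7.732e+08 m³/yr.
Steady-state CSTR mass balance: W = Q·C + k·V·C, so C = W/(Q + kV).
Q + kV = 7.732e+08 + 67·3.89e+08 = 2.684e+10 m³/yr.
C = 707/2.684e+10 = 2.635e-08 kg/m³ = 2.635e-05 mg/L = 0.02635 µg/L.

0.0263 µg/L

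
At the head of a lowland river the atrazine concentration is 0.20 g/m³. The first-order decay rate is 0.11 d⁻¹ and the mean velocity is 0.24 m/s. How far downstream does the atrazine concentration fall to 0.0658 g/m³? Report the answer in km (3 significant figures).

From C = C₀·e^(−kt), t = ln(C₀/C)/k = ln(0.20/0.0658)/0.11 = 1.112/0.11 = 10.11 d.
Distance = v·t = 0.24 m/s × 8.732e+05 s = 2.096e+05 m = 209.6 km.

210 km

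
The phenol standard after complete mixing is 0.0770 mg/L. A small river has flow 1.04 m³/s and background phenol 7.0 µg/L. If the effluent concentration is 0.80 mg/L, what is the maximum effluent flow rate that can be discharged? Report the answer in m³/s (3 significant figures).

0.101 m³/s

7.0 µg/L = 0.007 mg/L.
Mass balance at complete mixing: C_std·(Q_w + Q_r) = Q_w·C_e + Q_r·C_b.
Rearranging, Q_w = Q_r·(C_std − C_b)/(C_e − C_std) = 1.04·(0.077 − 0.007) / (0.8 − 0.077) = 0.1007 m³/s.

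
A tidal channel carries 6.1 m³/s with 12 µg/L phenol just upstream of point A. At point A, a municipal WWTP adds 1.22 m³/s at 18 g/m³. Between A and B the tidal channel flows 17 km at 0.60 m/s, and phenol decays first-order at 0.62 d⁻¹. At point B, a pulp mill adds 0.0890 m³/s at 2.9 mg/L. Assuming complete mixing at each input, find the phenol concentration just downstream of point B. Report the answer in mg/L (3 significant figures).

12 µg/L = 0.012 mg/L.
After input A: C = (6.1·0.012 + 1.22·18) / 7.32 = 3.01 mg/L.
Over the 17 km reach to input B (t = 2.833e+04 s = 0.3279 d), decay gives C = 3.01·exp(−0.62·0.3279) = 2.456 mg/L.
After input B: C = (7.32·2.456 + 0.089·2.9) / 7.409 = 2.462 mg/L.

2.46 mg/L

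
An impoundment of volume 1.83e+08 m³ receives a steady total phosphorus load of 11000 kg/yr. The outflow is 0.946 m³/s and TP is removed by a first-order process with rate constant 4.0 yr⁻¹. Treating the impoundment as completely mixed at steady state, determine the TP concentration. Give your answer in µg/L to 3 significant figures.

Outflow Q = 0.946 m³/s × 3.156e+07 s/yr = 2.985e+07 m³/yr.
Steady-state CSTR mass balance: W = Q·C + k·V·C, so C = W/(Q + kV).
Q + kV = 2.985e+07 + 4.0·1.83e+08 = 7.619e+08 m³/yr.
C = 11000/7.619e+08 = 1.444e-05 kg/m³ = 0.01444 mg/L = 14.44 µg/L.

14.4 µg/L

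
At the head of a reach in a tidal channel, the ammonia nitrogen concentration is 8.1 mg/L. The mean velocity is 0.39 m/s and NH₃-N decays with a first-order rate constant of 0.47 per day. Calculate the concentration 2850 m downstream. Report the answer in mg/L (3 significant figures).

7.78 mg/L

Travel time t = 2850 m / 0.39 m/s = 2850/0.39 = 7308 s = 0.08458 d.
First-order decay: C = 8.1·exp(−0.47·0.08458) = 8.1·0.961 = 7.784 mg/L.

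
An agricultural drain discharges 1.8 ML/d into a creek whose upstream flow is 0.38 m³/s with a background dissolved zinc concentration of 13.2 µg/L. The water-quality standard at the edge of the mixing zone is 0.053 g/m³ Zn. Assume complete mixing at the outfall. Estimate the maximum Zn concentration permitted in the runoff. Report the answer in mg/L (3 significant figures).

0.779 mg/L

1.8 ML/d = 0.02083 m³/s.
13.2 µg/L = 0.0132 mg/L.
Mass balance: 0.053·0.4008 = 0.02083·Cₑ + 0.38·0.0132.
Cₑ = (0.02124 − 0.005016) / 0.02083 = 0.779 mg/L.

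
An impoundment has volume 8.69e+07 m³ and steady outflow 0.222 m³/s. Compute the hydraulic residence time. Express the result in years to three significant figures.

12.4 yr

Q = 0.222 m³/s × 3.156e+07 s/yr = 7.006e+06 m³/yr.
Hydraulic residence time τ = V/Q = 8.69e+07/7.006e+06 = 12.4 yr.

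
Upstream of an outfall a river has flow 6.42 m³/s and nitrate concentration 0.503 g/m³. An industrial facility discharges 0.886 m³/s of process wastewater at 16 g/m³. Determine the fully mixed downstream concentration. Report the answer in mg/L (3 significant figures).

2.38 mg/L

Conservation of mass across the mixing zone: C = (0.886·16 + 6.42·0.503) / (0.886 + 6.42) = 17.41/7.306 = 2.382 mg/L.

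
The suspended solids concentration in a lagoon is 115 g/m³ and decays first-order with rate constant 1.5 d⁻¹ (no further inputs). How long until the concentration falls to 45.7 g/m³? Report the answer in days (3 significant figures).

t = ln(C₀/C)/k = ln(115/45.7)/1.5 = 0.9228/1.5 = 0.6152 d.

0.615 d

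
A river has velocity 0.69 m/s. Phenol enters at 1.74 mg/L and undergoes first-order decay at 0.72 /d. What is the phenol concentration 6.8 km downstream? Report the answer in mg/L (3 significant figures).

1.60 mg/L

Travel time t = 6.8 km / 0.69 m/s = 6800/0.69 = 9855 s = 0.1141 d.
First-order decay: C = 1.74·exp(−0.72·0.1141) = 1.74·0.9212 = 1.603 mg/L.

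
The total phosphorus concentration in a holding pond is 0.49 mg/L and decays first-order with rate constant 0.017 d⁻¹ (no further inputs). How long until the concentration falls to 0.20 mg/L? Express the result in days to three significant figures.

t = ln(C₀/C)/k = ln(0.49/0.20)/0.017 = 0.8961/0.017 = 52.71 d.

52.7 d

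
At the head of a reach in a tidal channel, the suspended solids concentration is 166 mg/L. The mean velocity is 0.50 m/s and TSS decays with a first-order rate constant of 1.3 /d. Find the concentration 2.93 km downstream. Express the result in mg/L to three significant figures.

Travel time t = 2.93 km / 0.50 m/s = 2930/0.50 = 5860 s = 0.06782 d.
First-order decay: C = 166·exp(−1.3·0.06782) = 166·0.9156 = 152 mg/L.

152 mg/L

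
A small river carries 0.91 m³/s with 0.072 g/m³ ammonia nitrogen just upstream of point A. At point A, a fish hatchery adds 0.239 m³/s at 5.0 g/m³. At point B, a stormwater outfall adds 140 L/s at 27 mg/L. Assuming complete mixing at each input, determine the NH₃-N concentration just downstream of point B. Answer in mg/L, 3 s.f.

3.91 mg/L

After input A: C = (0.91·0.072 + 0.239·5) / 1.149 = 1.097 mg/L.
140 L/s = 0.14 m³/s.
After input B: C = (1.149·1.097 + 0.14·27) / 1.289 = 3.91 mg/L.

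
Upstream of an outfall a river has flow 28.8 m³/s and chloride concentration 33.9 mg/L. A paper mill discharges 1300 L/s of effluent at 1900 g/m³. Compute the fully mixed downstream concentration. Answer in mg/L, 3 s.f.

1300 L/s = 1.3 m³/s.
Flow-weighted mixing gives C = (1.3·1900 + 28.8·33.9) / (1.3 + 28.8) = 3446/30.1 = 114.5 mg/L.

114 mg/L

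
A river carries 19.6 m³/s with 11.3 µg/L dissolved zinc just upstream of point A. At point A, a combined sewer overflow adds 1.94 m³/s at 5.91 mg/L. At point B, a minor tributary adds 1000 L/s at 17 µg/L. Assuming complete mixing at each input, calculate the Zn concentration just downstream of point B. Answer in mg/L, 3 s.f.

0.519 mg/L

11.3 µg/L = 0.0113 mg/L.
After input A: C = (19.6·0.0113 + 1.94·5.91) / 21.54 = 0.5426 mg/L.
1000 L/s = 1 m³/s.
17 µg/L = 0.017 mg/L.
After input B: C = (21.54·0.5426 + 1·0.017) / 22.54 = 0.5192 mg/L.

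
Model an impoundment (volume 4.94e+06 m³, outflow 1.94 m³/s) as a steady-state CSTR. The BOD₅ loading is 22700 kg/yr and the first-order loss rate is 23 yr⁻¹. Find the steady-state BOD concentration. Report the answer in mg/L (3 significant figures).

0.130 mg/L

Outflow Q = 1.94 m³/s × 3.156e+07 s/yr = 6.122e+07 m³/yr.
Steady-state CSTR mass balance: W = Q·C + k·V·C, so C = W/(Q + kV).
Q + kV = 6.122e+07 + 23·4.94e+06 = 1.748e+08 m³/yr.
C = 22700/1.748e+08 = 0.0001298 kg/m³ = 0.1298 mg/L.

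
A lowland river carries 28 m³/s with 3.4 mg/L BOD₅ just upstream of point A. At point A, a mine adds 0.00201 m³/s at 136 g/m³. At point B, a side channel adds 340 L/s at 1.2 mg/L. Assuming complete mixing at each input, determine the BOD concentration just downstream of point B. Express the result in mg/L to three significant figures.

3.38 mg/L

After input A: C = (28·3.4 + 0.00201·136) / 28 = 3.41 mg/L.
340 L/s = 0.34 m³/s.
After input B: C = (28·3.41 + 0.34·1.2) / 28.34 = 3.383 mg/L.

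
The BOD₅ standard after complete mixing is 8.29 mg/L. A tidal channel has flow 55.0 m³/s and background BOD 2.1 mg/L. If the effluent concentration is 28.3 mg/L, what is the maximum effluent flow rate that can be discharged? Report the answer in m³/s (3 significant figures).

Mass balance at complete mixing: C_std·(Q_w + Q_r) = Q_w·C_e + Q_r·C_b.
Rearranging, Q_w = Q_r·(C_std − C_b)/(C_e − C_std) = 55.0·(8.29 − 2.1) / (28.3 − 8.29) = 17.01 m³/s.

17.0 m³/s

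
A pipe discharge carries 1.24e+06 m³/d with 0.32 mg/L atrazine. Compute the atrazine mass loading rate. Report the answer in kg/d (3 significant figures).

1.24e+06 m³/d = 14.35 m³/s.
Mass flux = Q·C = 14.35 m³/s × 0.32 g/m³ = 4.593 g/s.
= 4.593 g/s × 86.4 = 396.8 kg/d.

397 kg/d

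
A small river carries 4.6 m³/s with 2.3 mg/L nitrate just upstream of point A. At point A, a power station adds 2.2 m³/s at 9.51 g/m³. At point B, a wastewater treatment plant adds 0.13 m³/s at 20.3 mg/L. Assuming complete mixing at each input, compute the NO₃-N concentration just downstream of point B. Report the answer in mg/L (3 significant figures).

After input A: C = (4.6·2.3 + 2.2·9.51) / 6.8 = 4.633 mg/L.
After input B: C = (6.8·4.633 + 0.13·20.3) / 6.93 = 4.927 mg/L.

4.93 mg/L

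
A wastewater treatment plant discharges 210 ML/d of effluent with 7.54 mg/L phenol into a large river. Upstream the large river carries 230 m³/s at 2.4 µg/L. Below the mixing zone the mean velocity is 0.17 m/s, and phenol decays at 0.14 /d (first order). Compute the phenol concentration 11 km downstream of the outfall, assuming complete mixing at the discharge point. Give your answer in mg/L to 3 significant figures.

210 ML/d = 2.431 m³/s.
2.4 µg/L = 0.0024 mg/L.
After complete mixing, C₀ = (2.431·7.54 + 230·0.0024) / 232.4 = 0.08122 mg/L.
Travel time t = 1.1e+04 m / 0.17 m/s = 6.471e+04 s = 0.7489 d.
C = 0.08122·exp(−0.14·0.7489) = 0.08122·0.9005 = 0.07314 mg/L.

0.0731 mg/L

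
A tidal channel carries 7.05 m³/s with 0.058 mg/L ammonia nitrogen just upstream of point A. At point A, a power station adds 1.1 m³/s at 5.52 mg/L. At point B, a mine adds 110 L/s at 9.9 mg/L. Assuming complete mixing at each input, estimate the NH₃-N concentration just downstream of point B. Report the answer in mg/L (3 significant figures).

After input A: C = (7.05·0.058 + 1.1·5.52) / 8.15 = 0.7952 mg/L.
110 L/s = 0.11 m³/s.
After input B: C = (8.15·0.7952 + 0.11·9.9) / 8.26 = 0.9165 mg/L.

0.916 mg/L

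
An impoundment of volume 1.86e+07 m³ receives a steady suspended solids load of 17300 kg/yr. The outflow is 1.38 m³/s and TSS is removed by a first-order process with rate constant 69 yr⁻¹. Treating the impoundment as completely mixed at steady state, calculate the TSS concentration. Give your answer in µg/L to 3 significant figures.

Outflow Q = 1.38 m³/s × 3.156e+07 s/yr = 4.355e+07 m³/yr.
Steady-state CSTR mass balance: W = Q·C + k·V·C, so C = W/(Q + kV).
Q + kV = 4.355e+07 + 69·1.86e+07 = 1.327e+09 m³/yr.
C = 17300/1.327e+09 = 1.304e-05 kg/m³ = 0.01304 mg/L = 13.04 µg/L.

13.0 µg/L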